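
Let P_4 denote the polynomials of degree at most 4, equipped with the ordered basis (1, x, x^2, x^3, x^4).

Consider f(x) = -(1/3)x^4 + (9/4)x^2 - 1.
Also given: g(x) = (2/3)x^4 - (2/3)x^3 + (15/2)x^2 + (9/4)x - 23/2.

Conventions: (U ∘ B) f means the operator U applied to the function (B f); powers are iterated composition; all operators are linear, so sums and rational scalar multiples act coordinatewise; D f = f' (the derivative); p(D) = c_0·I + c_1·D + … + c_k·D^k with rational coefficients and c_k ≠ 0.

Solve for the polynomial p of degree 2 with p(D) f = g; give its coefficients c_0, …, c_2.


p(D) = -2·I + (1/2)·D − 3·D^2, i.e. c_0 = -2, c_1 = 1/2, c_2 = -3

D^0 f = -(1/3)x^4 + (9/4)x^2 - 1
D^1 f = -(4/3)x^3 + (9/2)x
D^2 f = -4x^2 + 9/2
matching coefficients of g against c_0 f + c_1 Df + … from the top degree down determines the c_i
solution: c_0 = -2, c_1 = 1/2, c_2 = -3


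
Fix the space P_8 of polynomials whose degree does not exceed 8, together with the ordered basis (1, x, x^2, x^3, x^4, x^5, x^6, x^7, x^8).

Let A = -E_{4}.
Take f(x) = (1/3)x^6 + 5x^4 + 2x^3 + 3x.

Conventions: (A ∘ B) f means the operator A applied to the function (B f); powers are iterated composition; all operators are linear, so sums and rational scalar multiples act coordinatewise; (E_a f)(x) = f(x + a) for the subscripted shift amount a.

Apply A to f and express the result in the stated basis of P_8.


g(x) = -(1/3)x^6 - 8x^5 - 85x^4 - (1526/3)x^3 - 1784x^2 - 3427x - 8356/3

E_{4} f = (1/3)x^6 + 8x^5 + 85x^4 + (1526/3)x^3 + 1784x^2 + 3427x + 8356/3
(-E_{4}) f = -(1/3)x^6 - 8x^5 - 85x^4 - (1526/3)x^3 - 1784x^2 - 3427x - 8356/3


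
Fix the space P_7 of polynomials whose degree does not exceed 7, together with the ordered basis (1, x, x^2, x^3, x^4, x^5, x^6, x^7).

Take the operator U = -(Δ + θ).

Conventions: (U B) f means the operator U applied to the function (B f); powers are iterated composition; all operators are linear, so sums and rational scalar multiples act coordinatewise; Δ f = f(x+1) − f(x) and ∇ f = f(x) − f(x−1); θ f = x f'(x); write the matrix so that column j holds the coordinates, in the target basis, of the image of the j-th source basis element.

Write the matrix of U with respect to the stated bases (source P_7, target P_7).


the matrix is [[0, -1, -1, -1, -1, -1, -1, -1]; [0, -1, -2, -3, -4, -5, -6, -7]; [0, 0, -2, -3, -6, -10, -15, -21]; [0, 0, 0, -3, -4, -10, -20, -35]; [0, 0, 0, 0, -4, -5, -15, -35]; [0, 0, 0, 0, 0, -5, -6, -21]; [0, 0, 0, 0, 0, 0, -6, -7]; [0, 0, 0, 0, 0, 0, 0, -7]] (rows listed top to bottom)

image of 1: 0
image of x: -x - 1
image of x^2: -2x^2 - 2x - 1
image of x^3: -3x^3 - 3x^2 - 3x - 1
image of x^4: -4x^4 - 4x^3 - 6x^2 - 4x - 1
image of x^5: -5x^5 - 5x^4 - 10x^3 - 10x^2 - 5x - 1
image of x^6: -6x^6 - 6x^5 - 15x^4 - 20x^3 - 15x^2 - 6x - 1
image of x^7: -7x^7 - 7x^6 - 21x^5 - 35x^4 - 35x^3 - 21x^2 - 7x - 1
each image's coordinates form column j of the matrix


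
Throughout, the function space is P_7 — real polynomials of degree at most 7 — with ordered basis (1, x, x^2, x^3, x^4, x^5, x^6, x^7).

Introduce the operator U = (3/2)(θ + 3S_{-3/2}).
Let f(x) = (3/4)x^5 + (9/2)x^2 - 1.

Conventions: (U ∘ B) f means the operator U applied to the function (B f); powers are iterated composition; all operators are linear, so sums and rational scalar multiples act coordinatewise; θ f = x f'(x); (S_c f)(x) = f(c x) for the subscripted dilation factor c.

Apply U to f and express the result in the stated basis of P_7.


the image equals g(x) = -(5121/256)x^5 + (945/16)x^2 - 9/2

θ f = (15/4)x^5 + 9x^2
S_{-3/2} f = -(729/128)x^5 + (81/8)x^2 - 1
(3S_{-3/2}) f = -(2187/128)x^5 + (243/8)x^2 - 3
(θ + 3S_{-3/2}) f = -(1707/128)x^5 + (315/8)x^2 - 3
((3/2)(θ + 3S_{-3/2})) f = -(5121/256)x^5 + (945/16)x^2 - 9/2


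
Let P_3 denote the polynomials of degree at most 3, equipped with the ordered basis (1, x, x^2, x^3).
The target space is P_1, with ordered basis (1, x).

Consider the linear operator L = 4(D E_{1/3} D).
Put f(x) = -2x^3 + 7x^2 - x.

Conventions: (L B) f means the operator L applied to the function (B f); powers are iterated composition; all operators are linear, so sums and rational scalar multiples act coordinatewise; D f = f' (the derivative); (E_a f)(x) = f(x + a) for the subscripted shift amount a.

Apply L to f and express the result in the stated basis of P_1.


D f = -6x^2 + 14x - 1
E_{1/3} D f = -6x^2 + 10x + 3
D E_{1/3} D f = -12x + 10
(4(D E_{1/3} D)) f = -48x + 40

the image equals g(x) = -48x + 40


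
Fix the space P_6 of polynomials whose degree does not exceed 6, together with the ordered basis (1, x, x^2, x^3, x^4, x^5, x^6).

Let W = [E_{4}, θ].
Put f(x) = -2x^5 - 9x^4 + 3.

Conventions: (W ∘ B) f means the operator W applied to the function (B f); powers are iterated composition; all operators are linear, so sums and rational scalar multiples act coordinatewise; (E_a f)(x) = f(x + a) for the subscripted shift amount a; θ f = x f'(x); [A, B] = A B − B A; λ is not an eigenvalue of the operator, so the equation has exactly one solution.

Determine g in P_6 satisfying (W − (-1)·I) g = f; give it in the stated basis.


the image equals g(x) = -2x^5 + 31x^4 + 144x^3 - 3840x^2 + 3328x + 60419

write g with unknown coordinates in the stated basis and equate coefficients in (W − (-1)·I) g = f
solving from the highest basis element down gives g = -2x^5 + 31x^4 + 144x^3 - 3840x^2 + 3328x + 60419
check: W g = -40x^4 - 144x^3 + 3840x^2 - 3328x - 60416
so W g − (-1)·g = -2x^5 - 9x^4 + 3 = f ✓


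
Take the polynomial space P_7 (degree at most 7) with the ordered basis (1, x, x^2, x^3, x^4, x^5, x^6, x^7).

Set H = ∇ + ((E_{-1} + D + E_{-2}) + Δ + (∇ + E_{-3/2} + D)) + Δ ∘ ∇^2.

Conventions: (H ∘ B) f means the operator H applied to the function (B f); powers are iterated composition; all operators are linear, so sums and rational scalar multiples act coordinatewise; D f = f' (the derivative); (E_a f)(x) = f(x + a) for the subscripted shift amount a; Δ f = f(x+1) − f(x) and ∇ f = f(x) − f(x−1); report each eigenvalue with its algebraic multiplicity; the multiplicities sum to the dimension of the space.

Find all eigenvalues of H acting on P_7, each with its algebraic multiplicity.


image of 1: 3
image of x: 3x + 1/2
image of x^2: 3x^2 + x + 25/4
image of x^3: 3x^3 + (3/2)x^2 + (75/4)x - 27/8
image of x^4: 3x^4 + 2x^3 + (75/2)x^2 - (27/2)x + 145/16
image of x^5: 3x^5 + (5/2)x^4 + (125/2)x^3 - (135/4)x^2 + (725/16)x - 243/32
image of x^6: 3x^6 + 3x^5 + (375/4)x^4 - (135/2)x^3 + (2175/16)x^2 - (729/16)x + 985/64
image of x^7: 3x^7 + (7/2)x^6 + (525/4)x^5 - (945/8)x^4 + (5075/16)x^3 - (5103/32)x^2 + (6895/64)x - 2187/128
the matrix is upper triangular; its diagonal is (3, 3, 3, 3, 3, 3, 3, 3)
for a triangular matrix the eigenvalues are the diagonal entries, with algebraic multiplicity their repetition count

λ = 3 (multiplicity 8)


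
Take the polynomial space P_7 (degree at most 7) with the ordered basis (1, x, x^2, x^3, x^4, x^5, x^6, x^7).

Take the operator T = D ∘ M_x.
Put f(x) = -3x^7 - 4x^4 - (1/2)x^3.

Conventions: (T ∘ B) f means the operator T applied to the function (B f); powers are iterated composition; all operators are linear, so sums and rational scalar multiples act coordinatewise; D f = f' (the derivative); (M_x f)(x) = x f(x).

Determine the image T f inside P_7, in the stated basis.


the result is g(x) = -24x^7 - 20x^4 - 2x^3

M_x f = -3x^8 - 4x^5 - (1/2)x^4
D M_x f = -24x^7 - 20x^4 - 2x^3


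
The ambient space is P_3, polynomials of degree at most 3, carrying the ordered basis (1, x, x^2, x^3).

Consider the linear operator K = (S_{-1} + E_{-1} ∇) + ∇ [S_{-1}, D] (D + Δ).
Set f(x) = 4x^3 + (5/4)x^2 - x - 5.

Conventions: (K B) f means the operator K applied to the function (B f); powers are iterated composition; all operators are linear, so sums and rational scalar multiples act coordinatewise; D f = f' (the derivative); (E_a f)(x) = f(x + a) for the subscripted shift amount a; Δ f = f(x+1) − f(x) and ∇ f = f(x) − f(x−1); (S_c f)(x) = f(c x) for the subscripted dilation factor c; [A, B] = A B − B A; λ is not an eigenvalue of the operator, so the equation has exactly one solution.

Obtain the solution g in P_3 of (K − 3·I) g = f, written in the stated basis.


write g with unknown coordinates in the stated basis and equate coefficients in (K − 3·I) g = f
solving from the highest basis element down gives g = -x^3 - (17/8)x^2 + (23/16)x + 477/32
check: K g = x^3 - (41/8)x^2 + (53/16)x + 1271/32
so K g − 3·g = 4x^3 + (5/4)x^2 - x - 5 = f ✓

the image equals g(x) = -x^3 - (17/8)x^2 + (23/16)x + 477/32


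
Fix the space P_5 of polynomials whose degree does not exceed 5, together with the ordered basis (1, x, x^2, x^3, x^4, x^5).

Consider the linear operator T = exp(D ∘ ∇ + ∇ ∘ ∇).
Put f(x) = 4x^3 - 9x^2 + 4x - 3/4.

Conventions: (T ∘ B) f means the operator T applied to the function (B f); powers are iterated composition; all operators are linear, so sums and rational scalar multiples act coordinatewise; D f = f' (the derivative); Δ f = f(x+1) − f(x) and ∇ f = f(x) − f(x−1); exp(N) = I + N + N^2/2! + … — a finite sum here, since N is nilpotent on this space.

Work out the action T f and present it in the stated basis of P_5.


g(x) = 4x^3 - 9x^2 + 52x - 291/4

order-1 term: 48x - 72
the series for exp(D ∘ ∇ + ∇ ∘ ∇) f terminates at order 1
exp(D ∘ ∇ + ∇ ∘ ∇) f = 4x^3 - 9x^2 + 52x - 291/4


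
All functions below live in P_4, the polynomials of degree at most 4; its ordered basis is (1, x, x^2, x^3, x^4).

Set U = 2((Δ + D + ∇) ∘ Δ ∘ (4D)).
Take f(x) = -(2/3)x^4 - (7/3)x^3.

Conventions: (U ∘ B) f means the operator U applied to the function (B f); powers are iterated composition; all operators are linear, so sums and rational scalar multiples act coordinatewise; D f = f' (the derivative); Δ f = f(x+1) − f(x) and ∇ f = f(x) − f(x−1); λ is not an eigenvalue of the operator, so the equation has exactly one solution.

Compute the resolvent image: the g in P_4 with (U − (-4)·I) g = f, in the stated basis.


the image equals g(x) = -(1/6)x^4 - (7/12)x^3 + 24x + 33

write g with unknown coordinates in the stated basis and equate coefficients in (U − (-4)·I) g = f
solving from the highest basis element down gives g = -(1/6)x^4 - (7/12)x^3 + 24x + 33
check: U g = -96x - 132
so U g − (-4)·g = -(2/3)x^4 - (7/3)x^3 = f ✓


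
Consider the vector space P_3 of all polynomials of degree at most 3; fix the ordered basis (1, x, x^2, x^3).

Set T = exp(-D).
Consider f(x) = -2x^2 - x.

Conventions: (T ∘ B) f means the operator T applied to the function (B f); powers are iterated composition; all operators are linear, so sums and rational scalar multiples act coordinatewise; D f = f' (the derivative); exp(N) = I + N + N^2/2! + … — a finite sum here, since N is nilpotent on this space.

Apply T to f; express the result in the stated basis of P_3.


the image equals g(x) = -2x^2 + 3x - 1

order-1 term: 4x + 1
order-2 term: -2
the series for exp(-D) f terminates at order 2
exp(-D) f = -2x^2 + 3x - 1


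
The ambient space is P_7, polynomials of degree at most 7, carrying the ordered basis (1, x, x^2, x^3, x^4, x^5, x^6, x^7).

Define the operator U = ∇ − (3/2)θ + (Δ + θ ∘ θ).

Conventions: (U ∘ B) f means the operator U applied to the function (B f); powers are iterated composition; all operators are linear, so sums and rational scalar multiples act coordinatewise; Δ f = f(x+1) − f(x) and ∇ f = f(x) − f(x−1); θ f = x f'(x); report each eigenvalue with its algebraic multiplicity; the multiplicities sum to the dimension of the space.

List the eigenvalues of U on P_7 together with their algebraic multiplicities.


λ = -1/2 (multiplicity 1), λ = 0 (multiplicity 1), λ = 1 (multiplicity 1), λ = 9/2 (multiplicity 1), λ = 10 (multiplicity 1), λ = 35/2 (multiplicity 1), λ = 27 (multiplicity 1), λ = 77/2 (multiplicity 1)

image of 1: 0
image of x: -(1/2)x + 2
image of x^2: x^2 + 4x
image of x^3: (9/2)x^3 + 6x^2 + 2
image of x^4: 10x^4 + 8x^3 + 8x
image of x^5: (35/2)x^5 + 10x^4 + 20x^2 + 2
image of x^6: 27x^6 + 12x^5 + 40x^3 + 12x
image of x^7: (77/2)x^7 + 14x^6 + 70x^4 + 42x^2 + 2
the matrix is upper triangular; its diagonal is (0, -1/2, 1, 9/2, 10, 35/2, 27, 77/2)
for a triangular matrix the eigenvalues are the diagonal entries, with algebraic multiplicity their repetition count


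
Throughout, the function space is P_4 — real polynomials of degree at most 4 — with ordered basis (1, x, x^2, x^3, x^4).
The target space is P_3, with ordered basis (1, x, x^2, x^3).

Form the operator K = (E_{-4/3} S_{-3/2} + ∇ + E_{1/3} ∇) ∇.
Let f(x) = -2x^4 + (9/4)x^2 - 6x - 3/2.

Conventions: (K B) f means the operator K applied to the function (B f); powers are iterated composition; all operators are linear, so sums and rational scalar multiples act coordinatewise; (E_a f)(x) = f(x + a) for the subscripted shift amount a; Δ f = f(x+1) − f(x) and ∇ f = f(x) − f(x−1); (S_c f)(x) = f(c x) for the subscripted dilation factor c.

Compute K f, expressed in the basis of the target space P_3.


the image equals g(x) = 27x^3 - 129x^2 + (629/4)x - 755/12

∇ f = -8x^3 + 12x^2 - (7/2)x - 25/4
S_{-3/2} ∇ f = 27x^3 + 27x^2 + (21/4)x - 25/4
E_{-4/3} S_{-3/2} ∇ f = 27x^3 - 81x^2 + (309/4)x - 117/4
∇ ∇ f = -24x^2 + 48x - 47/2
∇ ∇ f = -24x^2 + 48x - 47/2
E_{1/3} ∇ ∇ f = -24x^2 + 32x - 61/6
(E_{-4/3} S_{-3/2} + ∇ + E_{1/3} ∇) ∇ f = 27x^3 - 129x^2 + (629/4)x - 755/12


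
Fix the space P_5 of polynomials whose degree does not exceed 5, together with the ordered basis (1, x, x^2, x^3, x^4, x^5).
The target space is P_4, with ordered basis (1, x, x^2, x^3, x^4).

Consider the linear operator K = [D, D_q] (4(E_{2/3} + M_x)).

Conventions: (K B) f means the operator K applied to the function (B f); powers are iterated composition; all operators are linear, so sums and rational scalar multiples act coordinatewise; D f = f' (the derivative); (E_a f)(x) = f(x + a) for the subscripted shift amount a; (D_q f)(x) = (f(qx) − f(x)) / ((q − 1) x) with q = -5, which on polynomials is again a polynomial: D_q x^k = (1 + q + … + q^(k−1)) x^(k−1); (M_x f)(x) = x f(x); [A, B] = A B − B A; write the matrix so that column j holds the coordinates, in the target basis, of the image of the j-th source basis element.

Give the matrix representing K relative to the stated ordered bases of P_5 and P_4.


image of 1: 0
image of x: -24
image of x^2: 216x - 24
image of x^3: -1584x^2 + 216x - 48
image of x^4: 10416x^3 - 1584x^2 + 576x - 64
image of x^5: -64584x^4 + 10416x^3 - 5280x^2 + 960x - 640/9
each image's coordinates form column j of the matrix

the matrix is [[0, -24, -24, -48, -64, -640/9]; [0, 0, 216, 216, 576, 960]; [0, 0, 0, -1584, -1584, -5280]; [0, 0, 0, 0, 10416, 10416]; [0, 0, 0, 0, 0, -64584]] (rows listed top to bottom)


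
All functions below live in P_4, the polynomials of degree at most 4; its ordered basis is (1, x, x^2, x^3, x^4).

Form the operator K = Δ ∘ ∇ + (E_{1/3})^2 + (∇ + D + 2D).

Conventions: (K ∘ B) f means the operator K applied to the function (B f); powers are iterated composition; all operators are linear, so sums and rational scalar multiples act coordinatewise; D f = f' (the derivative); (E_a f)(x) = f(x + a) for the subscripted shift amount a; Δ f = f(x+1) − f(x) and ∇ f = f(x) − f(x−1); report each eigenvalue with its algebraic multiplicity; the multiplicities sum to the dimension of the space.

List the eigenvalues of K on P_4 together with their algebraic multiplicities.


image of 1: 1
image of x: x + 14/3
image of x^2: x^2 + (28/3)x + 13/9
image of x^3: x^3 + 14x^2 + (13/3)x + 35/27
image of x^4: x^4 + (56/3)x^3 + (26/3)x^2 + (140/27)x + 97/81
the matrix is upper triangular; its diagonal is (1, 1, 1, 1, 1)
for a triangular matrix the eigenvalues are the diagonal entries, with algebraic multiplicity their repetition count

λ = 1 (multiplicity 5)


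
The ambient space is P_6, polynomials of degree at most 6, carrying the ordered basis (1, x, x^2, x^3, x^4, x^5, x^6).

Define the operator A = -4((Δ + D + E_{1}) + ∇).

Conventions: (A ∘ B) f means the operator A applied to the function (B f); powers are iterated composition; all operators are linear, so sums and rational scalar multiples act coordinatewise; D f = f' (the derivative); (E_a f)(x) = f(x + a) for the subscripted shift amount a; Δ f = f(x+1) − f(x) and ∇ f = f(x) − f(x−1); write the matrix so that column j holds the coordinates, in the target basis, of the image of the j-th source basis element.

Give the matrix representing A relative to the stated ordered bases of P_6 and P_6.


image of 1: -4
image of x: -4x - 16
image of x^2: -4x^2 - 32x - 4
image of x^3: -4x^3 - 48x^2 - 12x - 12
image of x^4: -4x^4 - 64x^3 - 24x^2 - 48x - 4
image of x^5: -4x^5 - 80x^4 - 40x^3 - 120x^2 - 20x - 12
image of x^6: -4x^6 - 96x^5 - 60x^4 - 240x^3 - 60x^2 - 72x - 4
each image's coordinates form column j of the matrix

the matrix is [[-4, -16, -4, -12, -4, -12, -4]; [0, -4, -32, -12, -48, -20, -72]; [0, 0, -4, -48, -24, -120, -60]; [0, 0, 0, -4, -64, -40, -240]; [0, 0, 0, 0, -4, -80, -60]; [0, 0, 0, 0, 0, -4, -96]; [0, 0, 0, 0, 0, 0, -4]] (rows listed top to bottom)


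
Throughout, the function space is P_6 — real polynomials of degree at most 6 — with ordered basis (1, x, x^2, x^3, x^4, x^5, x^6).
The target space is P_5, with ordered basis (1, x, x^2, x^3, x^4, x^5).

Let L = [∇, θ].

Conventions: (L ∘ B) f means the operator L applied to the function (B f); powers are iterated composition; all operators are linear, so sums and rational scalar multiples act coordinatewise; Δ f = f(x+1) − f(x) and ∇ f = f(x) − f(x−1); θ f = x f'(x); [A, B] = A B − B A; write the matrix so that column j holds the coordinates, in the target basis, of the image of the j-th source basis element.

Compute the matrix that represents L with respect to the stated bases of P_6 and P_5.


image of 1: 0
image of x: 1
image of x^2: 2x - 2
image of x^3: 3x^2 - 6x + 3
image of x^4: 4x^3 - 12x^2 + 12x - 4
image of x^5: 5x^4 - 20x^3 + 30x^2 - 20x + 5
image of x^6: 6x^5 - 30x^4 + 60x^3 - 60x^2 + 30x - 6
each image's coordinates form column j of the matrix

the matrix is [[0, 1, -2, 3, -4, 5, -6]; [0, 0, 2, -6, 12, -20, 30]; [0, 0, 0, 3, -12, 30, -60]; [0, 0, 0, 0, 4, -20, 60]; [0, 0, 0, 0, 0, 5, -30]; [0, 0, 0, 0, 0, 0, 6]] (rows listed top to bottom)


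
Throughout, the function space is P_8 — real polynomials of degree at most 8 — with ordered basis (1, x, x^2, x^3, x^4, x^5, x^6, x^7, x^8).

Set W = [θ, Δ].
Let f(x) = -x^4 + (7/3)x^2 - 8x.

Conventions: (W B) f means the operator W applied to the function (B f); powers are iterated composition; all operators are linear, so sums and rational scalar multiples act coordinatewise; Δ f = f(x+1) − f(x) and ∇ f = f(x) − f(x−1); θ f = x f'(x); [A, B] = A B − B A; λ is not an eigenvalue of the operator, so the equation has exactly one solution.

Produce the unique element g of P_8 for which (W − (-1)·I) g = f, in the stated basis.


write g with unknown coordinates in the stated basis and equate coefficients in (W − (-1)·I) g = f
solving from the highest basis element down gives g = -x^4 - 4x^3 - (65/3)x^2 - (262/3)x - 440/3
check: W g = 4x^3 + 24x^2 + (238/3)x + 440/3
so W g − (-1)·g = -x^4 + (7/3)x^2 - 8x = f ✓

the result is g(x) = -x^4 - 4x^3 - (65/3)x^2 - (262/3)x - 440/3


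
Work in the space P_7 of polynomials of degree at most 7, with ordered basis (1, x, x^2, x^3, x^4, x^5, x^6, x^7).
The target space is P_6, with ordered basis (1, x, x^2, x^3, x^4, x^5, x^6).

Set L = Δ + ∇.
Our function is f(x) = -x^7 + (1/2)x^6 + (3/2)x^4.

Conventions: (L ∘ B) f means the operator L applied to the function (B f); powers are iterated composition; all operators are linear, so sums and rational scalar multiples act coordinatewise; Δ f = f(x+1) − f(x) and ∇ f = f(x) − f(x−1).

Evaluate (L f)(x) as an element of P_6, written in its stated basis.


the result is g(x) = -14x^6 + 6x^5 - 70x^4 + 32x^3 - 42x^2 + 18x - 2

Δ f = -7x^6 - 18x^5 - (55/2)x^4 - 19x^3 - (9/2)x^2 + 2x + 1
∇ f = -7x^6 + 24x^5 - (85/2)x^4 + 51x^3 - (75/2)x^2 + 16x - 3
(Δ + ∇) f = -14x^6 + 6x^5 - 70x^4 + 32x^3 - 42x^2 + 18x - 2


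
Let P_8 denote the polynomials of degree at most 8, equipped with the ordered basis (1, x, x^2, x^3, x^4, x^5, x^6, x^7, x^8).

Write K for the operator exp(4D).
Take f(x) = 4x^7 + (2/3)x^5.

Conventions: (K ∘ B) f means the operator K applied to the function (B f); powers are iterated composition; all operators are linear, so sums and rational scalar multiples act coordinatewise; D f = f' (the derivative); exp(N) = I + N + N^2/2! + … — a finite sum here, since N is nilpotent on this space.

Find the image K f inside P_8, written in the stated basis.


g(x) = 4x^7 + 112x^6 + (4034/3)x^5 + (26920/3)x^4 + (107840/3)x^3 + (259328/3)x^2 + (346624/3)x + 198656/3

order-1 term: 112x^6 + (40/3)x^4
order-2 term: 1344x^5 + (320/3)x^3
order-3 term: 8960x^4 + (1280/3)x^2
order-4 term: 35840x^3 + (2560/3)x
order-5 term: 86016x^2 + 2048/3
order-6 term: 114688x
order-7 term: 65536
the series for exp(4D) f terminates at order 7
exp(4D) f = 4x^7 + 112x^6 + (4034/3)x^5 + (26920/3)x^4 + (107840/3)x^3 + (259328/3)x^2 + (346624/3)x + 198656/3


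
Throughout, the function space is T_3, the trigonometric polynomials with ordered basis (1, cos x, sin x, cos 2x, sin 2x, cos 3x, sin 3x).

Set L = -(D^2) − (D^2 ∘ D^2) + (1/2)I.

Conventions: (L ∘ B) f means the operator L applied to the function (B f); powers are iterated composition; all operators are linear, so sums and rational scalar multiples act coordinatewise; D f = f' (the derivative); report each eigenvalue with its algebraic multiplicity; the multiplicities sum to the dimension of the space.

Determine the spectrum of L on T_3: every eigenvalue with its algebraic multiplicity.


image of 1: 1/2
image of cos x: (1/2)cos x
image of sin x: (1/2)sin x
image of cos 2x: -(23/2)cos 2x
image of sin 2x: -(23/2)sin 2x
image of cos 3x: -(143/2)cos 3x
image of sin 3x: -(143/2)sin 3x
the matrix is diagonal; its diagonal is (1/2, 1/2, 1/2, -23/2, -23/2, -143/2, -143/2)
for a triangular matrix the eigenvalues are the diagonal entries, with algebraic multiplicity their repetition count

λ = -143/2 (multiplicity 2), λ = -23/2 (multiplicity 2), λ = 1/2 (multiplicity 3)


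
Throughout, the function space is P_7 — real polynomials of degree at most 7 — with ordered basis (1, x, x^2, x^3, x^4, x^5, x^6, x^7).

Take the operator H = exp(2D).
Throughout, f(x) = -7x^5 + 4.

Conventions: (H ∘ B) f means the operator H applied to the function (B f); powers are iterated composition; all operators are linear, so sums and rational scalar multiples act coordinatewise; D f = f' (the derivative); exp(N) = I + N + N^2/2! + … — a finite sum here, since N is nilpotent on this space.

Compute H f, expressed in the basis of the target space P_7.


order-1 term: -70x^4
order-2 term: -280x^3
order-3 term: -560x^2
order-4 term: -560x
order-5 term: -224
the series for exp(2D) f terminates at order 5
exp(2D) f = -7x^5 - 70x^4 - 280x^3 - 560x^2 - 560x - 220

the image equals g(x) = -7x^5 - 70x^4 - 280x^3 - 560x^2 - 560x - 220


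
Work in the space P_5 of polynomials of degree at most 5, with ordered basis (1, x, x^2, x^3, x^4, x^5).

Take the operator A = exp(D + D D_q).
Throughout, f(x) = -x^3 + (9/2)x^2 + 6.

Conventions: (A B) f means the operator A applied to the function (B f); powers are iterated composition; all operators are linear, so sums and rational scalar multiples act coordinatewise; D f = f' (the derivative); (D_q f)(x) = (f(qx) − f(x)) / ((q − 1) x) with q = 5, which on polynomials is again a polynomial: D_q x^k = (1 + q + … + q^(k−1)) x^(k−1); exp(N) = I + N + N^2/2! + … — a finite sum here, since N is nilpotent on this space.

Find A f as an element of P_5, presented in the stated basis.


g(x) = -x^3 + (3/2)x^2 - 56x - 7/2

order-1 term: -3x^2 - 53x + 27
order-2 term: -3x - 71/2
order-3 term: -1
the series for exp(D + D D_q) f terminates at order 3
exp(D + D D_q) f = -x^3 + (3/2)x^2 - 56x - 7/2


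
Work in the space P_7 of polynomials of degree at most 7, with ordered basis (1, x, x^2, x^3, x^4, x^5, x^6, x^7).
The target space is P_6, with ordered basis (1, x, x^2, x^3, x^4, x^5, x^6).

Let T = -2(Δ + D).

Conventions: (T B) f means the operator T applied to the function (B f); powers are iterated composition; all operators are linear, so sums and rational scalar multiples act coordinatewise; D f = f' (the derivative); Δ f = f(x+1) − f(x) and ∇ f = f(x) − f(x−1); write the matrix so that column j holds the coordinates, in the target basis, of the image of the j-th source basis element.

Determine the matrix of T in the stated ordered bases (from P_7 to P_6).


the matrix is [[0, -4, -2, -2, -2, -2, -2, -2]; [0, 0, -8, -6, -8, -10, -12, -14]; [0, 0, 0, -12, -12, -20, -30, -42]; [0, 0, 0, 0, -16, -20, -40, -70]; [0, 0, 0, 0, 0, -20, -30, -70]; [0, 0, 0, 0, 0, 0, -24, -42]; [0, 0, 0, 0, 0, 0, 0, -28]] (rows listed top to bottom)

image of 1: 0
image of x: -4
image of x^2: -8x - 2
image of x^3: -12x^2 - 6x - 2
image of x^4: -16x^3 - 12x^2 - 8x - 2
image of x^5: -20x^4 - 20x^3 - 20x^2 - 10x - 2
image of x^6: -24x^5 - 30x^4 - 40x^3 - 30x^2 - 12x - 2
image of x^7: -28x^6 - 42x^5 - 70x^4 - 70x^3 - 42x^2 - 14x - 2
each image's coordinates form column j of the matrix


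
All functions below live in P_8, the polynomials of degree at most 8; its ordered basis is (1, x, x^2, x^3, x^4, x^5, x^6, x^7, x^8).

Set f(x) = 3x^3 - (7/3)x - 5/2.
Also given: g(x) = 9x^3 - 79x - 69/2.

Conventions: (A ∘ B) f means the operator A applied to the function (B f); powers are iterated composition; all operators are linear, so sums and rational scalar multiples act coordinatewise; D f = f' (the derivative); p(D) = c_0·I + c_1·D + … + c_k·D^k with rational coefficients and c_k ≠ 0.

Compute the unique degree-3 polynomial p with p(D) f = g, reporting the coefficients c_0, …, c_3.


D^0 f = 3x^3 - (7/3)x - 5/2
D^1 f = 9x^2 - 7/3
D^2 f = 18x
D^3 f = 18
matching coefficients of g against c_0 f + c_1 Df + … from the top degree down determines the c_i
solution: c_0 = 3, c_1 = 0, c_2 = -4, c_3 = -3/2

c_0 = 3, c_1 = 0, c_2 = -4, c_3 = -3/2


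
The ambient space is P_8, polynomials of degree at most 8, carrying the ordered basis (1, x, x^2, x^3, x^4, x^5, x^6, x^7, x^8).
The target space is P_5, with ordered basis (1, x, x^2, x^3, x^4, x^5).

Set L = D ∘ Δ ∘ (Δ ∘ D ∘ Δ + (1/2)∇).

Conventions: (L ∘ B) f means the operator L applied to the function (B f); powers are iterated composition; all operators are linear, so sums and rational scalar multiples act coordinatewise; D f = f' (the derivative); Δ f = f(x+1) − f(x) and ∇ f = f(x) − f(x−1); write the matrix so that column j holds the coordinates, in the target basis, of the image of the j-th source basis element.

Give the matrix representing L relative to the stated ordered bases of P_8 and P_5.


the matrix is [[0, 0, 0, 3, 0, 125, 1080, 6307, 30240]; [0, 0, 0, 0, 12, 0, 750, 7560, 50456]; [0, 0, 0, 0, 0, 30, 0, 2625, 30240]; [0, 0, 0, 0, 0, 0, 60, 0, 7000]; [0, 0, 0, 0, 0, 0, 0, 105, 0]; [0, 0, 0, 0, 0, 0, 0, 0, 168]] (rows listed top to bottom)

image of 1: 0
image of x: 0
image of x^2: 0
image of x^3: 3
image of x^4: 12x
image of x^5: 30x^2 + 125
image of x^6: 60x^3 + 750x + 1080
image of x^7: 105x^4 + 2625x^2 + 7560x + 6307
image of x^8: 168x^5 + 7000x^3 + 30240x^2 + 50456x + 30240
each image's coordinates form column j of the matrix


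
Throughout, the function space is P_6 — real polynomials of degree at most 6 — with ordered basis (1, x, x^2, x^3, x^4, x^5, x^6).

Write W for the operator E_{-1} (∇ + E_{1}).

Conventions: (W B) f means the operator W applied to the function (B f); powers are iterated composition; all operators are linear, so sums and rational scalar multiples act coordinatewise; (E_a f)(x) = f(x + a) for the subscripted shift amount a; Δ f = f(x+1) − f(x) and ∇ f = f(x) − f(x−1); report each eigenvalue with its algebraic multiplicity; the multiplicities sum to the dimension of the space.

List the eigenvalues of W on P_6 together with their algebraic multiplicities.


image of 1: 1
image of x: x + 1
image of x^2: x^2 + 2x - 3
image of x^3: x^3 + 3x^2 - 9x + 7
image of x^4: x^4 + 4x^3 - 18x^2 + 28x - 15
image of x^5: x^5 + 5x^4 - 30x^3 + 70x^2 - 75x + 31
image of x^6: x^6 + 6x^5 - 45x^4 + 140x^3 - 225x^2 + 186x - 63
the matrix is upper triangular; its diagonal is (1, 1, 1, 1, 1, 1, 1)
for a triangular matrix the eigenvalues are the diagonal entries, with algebraic multiplicity their repetition count

λ = 1 (multiplicity 7)


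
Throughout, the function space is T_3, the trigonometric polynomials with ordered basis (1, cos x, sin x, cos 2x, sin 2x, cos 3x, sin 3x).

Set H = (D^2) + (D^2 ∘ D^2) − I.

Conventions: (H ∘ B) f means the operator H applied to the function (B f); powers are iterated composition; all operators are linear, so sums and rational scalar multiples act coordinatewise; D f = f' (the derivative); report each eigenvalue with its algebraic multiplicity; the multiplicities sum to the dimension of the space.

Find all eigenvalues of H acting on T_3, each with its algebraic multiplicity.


λ = -1 (multiplicity 3), λ = 11 (multiplicity 2), λ = 71 (multiplicity 2)

image of 1: -1
image of cos x: -cos x
image of sin x: -sin x
image of cos 2x: 11cos 2x
image of sin 2x: 11sin 2x
image of cos 3x: 71cos 3x
image of sin 3x: 71sin 3x
the matrix is diagonal; its diagonal is (-1, -1, -1, 11, 11, 71, 71)
for a triangular matrix the eigenvalues are the diagonal entries, with algebraic multiplicity their repetition count


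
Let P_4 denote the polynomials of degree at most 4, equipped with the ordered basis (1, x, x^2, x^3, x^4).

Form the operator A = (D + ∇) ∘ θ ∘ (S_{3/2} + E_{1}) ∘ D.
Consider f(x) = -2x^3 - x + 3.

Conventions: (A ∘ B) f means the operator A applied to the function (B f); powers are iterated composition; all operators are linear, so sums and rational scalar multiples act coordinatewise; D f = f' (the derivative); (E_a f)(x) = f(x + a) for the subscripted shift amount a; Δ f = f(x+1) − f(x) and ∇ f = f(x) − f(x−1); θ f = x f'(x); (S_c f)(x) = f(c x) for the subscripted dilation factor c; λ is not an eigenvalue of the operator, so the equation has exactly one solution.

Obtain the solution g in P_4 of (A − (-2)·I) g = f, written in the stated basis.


write g with unknown coordinates in the stated basis and equate coefficients in (A − (-2)·I) g = f
solving from the highest basis element down gives g = -x^3 + (77/2)x - 9/4
check: A g = -78x + 15/2
so A g − (-2)·g = -2x^3 - x + 3 = f ✓

g(x) = -x^3 + (77/2)x - 9/4


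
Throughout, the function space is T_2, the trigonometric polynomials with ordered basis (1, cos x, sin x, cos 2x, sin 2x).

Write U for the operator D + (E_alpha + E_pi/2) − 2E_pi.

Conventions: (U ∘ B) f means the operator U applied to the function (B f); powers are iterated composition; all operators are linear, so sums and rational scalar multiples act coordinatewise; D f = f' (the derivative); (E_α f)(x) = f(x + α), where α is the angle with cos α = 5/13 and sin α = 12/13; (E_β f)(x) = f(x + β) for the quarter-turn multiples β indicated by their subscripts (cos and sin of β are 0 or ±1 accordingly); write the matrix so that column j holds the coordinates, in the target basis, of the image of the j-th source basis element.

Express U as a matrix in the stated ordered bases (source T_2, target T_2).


the matrix is [[0, 0, 0, 0, 0]; [0, 31/13, 38/13, 0, 0]; [0, -38/13, 31/13, 0, 0]; [0, 0, 0, -626/169, 458/169]; [0, 0, 0, -458/169, -626/169]] (rows listed top to bottom)

image of 1: 0
image of cos x: (31/13)cos x - (38/13)sin x
image of sin x: (38/13)cos x + (31/13)sin x
image of cos 2x: -(626/169)cos 2x - (458/169)sin 2x
image of sin 2x: (458/169)cos 2x - (626/169)sin 2x
each image's coordinates form column j of the matrix


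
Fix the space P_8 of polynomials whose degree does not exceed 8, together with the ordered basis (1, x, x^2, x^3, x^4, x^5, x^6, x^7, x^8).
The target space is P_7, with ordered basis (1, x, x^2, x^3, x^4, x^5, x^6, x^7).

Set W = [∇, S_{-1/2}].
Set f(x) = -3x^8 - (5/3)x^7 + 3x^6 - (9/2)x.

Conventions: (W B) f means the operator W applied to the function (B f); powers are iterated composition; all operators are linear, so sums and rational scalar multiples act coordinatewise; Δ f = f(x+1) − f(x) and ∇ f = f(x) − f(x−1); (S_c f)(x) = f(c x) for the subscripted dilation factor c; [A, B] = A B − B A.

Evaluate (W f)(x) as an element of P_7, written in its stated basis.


g(x) = -(9/32)x^7 - (91/128)x^6 - (543/128)x^5 - (195/32)x^4 - (817/128)x^3 - (141/128)x^2 + (375/128)x + 2149/256

S_{-1/2} f = -(3/256)x^8 + (5/384)x^7 + (3/64)x^6 + (9/4)x
∇ S_{-1/2} f = -(3/32)x^7 + (161/384)x^6 - (83/128)x^5 + (55/96)x^4 - (67/384)x^3 - (13/128)x^2 + (37/384)x + 1711/768
∇ f = -24x^7 + (217/3)x^6 - 115x^5 + (320/3)x^4 - (149/3)x^3 + 4x^2 + (17/3)x - 37/6
S_{-1/2} ∇ f = (3/16)x^7 + (217/192)x^6 + (115/32)x^5 + (20/3)x^4 + (149/24)x^3 + x^2 - (17/6)x - 37/6
[∇, S_{-1/2}] f = -(9/32)x^7 - (91/128)x^6 - (543/128)x^5 - (195/32)x^4 - (817/128)x^3 - (141/128)x^2 + (375/128)x + 2149/256


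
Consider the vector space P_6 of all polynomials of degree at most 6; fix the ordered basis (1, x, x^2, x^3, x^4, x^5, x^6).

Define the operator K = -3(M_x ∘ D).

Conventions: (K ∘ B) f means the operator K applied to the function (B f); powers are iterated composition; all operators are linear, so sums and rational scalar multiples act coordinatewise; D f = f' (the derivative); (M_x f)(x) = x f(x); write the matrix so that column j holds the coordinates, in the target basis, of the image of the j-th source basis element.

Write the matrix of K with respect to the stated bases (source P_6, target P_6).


image of 1: 0
image of x: -3x
image of x^2: -6x^2
image of x^3: -9x^3
image of x^4: -12x^4
image of x^5: -15x^5
image of x^6: -18x^6
each image's coordinates form column j of the matrix

the matrix is [[0, 0, 0, 0, 0, 0, 0]; [0, -3, 0, 0, 0, 0, 0]; [0, 0, -6, 0, 0, 0, 0]; [0, 0, 0, -9, 0, 0, 0]; [0, 0, 0, 0, -12, 0, 0]; [0, 0, 0, 0, 0, -15, 0]; [0, 0, 0, 0, 0, 0, -18]] (rows listed top to bottom)


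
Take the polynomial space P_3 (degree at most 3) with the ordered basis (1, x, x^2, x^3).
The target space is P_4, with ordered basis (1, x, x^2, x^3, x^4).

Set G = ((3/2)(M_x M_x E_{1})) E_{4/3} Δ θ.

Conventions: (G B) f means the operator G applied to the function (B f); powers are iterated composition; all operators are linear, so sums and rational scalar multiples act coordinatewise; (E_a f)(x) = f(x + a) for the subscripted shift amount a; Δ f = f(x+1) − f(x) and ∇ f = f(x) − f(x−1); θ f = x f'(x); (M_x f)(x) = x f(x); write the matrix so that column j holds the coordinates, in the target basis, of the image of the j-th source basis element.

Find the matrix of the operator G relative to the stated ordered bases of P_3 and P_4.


the matrix is [[0, 0, 0, 0]; [0, 0, 0, 0]; [0, 3/2, 17, 219/2]; [0, 0, 6, 153/2]; [0, 0, 0, 27/2]] (rows listed top to bottom)

image of 1: 0
image of x: (3/2)x^2
image of x^2: 6x^3 + 17x^2
image of x^3: (27/2)x^4 + (153/2)x^3 + (219/2)x^2
each image's coordinates form column j of the matrix


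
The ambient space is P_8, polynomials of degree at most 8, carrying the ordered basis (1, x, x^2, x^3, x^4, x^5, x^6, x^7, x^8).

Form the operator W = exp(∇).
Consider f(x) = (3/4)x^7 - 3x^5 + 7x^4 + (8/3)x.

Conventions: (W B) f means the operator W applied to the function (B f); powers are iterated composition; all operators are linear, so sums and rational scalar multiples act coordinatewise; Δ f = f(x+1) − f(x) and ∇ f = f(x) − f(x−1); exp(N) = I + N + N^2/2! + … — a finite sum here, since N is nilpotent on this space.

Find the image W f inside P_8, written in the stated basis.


the image equals g(x) = (3/4)x^7 + (21/4)x^6 - 3x^5 - (137/4)x^4 + (217/4)x^3 + (123/2)x^2 - (1051/12)x + 125/12

order-1 term: (21/4)x^6 - (63/4)x^5 + (45/4)x^4 + (127/4)x^3 - (225/4)x^2 + (151/4)x - 79/12
order-2 term: (63/4)x^5 - (315/4)x^4 + (615/4)x^3 - (417/4)x^2 - (105/4)x + 187/4
order-3 term: (105/4)x^4 - (315/2)x^3 + (1455/4)x^2 - (709/2)x + 435/4
order-4 term: (105/4)x^3 - (315/2)x^2 + (1305/4)x - 451/2
order-5 term: (63/4)x^2 - (315/4)x + 102
order-6 term: (21/4)x - 63/4
order-7 term: 3/4
the series for exp(∇) f terminates at order 7
exp(∇) f = (3/4)x^7 + (21/4)x^6 - 3x^5 - (137/4)x^4 + (217/4)x^3 + (123/2)x^2 - (1051/12)x + 125/12


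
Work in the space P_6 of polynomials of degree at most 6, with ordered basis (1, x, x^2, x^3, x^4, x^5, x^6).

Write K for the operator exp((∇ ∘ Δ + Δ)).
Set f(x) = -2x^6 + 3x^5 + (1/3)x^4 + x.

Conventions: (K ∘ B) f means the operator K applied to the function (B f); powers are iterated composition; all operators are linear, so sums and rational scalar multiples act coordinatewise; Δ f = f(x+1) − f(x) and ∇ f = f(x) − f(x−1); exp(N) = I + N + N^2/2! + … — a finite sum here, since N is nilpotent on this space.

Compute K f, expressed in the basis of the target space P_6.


the image equals g(x) = -2x^6 - 9x^5 - (314/3)x^4 - (956/3)x^3 - 1252x^2 - (5560/3)x - 5476/3

order-1 term: -12x^5 - 75x^4 + (154/3)x^3 - 54x^2 + (103/3)x - 1
order-2 term: -30x^4 - 330x^3 - 658x^2 - 63x - 470/3
order-3 term: -40x^3 - 510x^2 - (4406/3)x - 819
order-4 term: -30x^2 - 345x - 2279/3
order-5 term: -12x - 87
order-6 term: -2
the series for exp((∇ ∘ Δ + Δ)) f terminates at order 6
exp((∇ ∘ Δ + Δ)) f = -2x^6 - 9x^5 - (314/3)x^4 - (956/3)x^3 - 1252x^2 - (5560/3)x - 5476/3


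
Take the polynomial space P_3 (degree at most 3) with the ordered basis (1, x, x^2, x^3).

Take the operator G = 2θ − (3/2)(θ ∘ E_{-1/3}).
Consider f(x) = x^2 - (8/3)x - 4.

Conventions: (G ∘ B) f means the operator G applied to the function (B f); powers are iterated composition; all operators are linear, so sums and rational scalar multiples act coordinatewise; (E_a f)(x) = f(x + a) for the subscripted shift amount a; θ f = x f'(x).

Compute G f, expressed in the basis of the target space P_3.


θ f = 2x^2 - (8/3)x
(2θ) f = 4x^2 - (16/3)x
E_{-1/3} f = x^2 - (10/3)x - 3
θ E_{-1/3} f = 2x^2 - (10/3)x
(-(3/2)(θ ∘ E_{-1/3})) f = -3x^2 + 5x
(2θ − (3/2)(θ ∘ E_{-1/3})) f = x^2 - (1/3)x

the result is g(x) = x^2 - (1/3)x


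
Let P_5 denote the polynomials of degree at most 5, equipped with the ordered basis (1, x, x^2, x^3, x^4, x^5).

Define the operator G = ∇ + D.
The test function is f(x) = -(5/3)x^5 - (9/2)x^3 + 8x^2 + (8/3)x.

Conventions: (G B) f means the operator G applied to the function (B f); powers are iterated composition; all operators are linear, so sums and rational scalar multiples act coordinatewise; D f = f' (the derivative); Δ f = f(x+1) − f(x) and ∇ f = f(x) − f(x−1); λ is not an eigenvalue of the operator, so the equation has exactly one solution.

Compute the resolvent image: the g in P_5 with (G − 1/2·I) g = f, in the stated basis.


write g with unknown coordinates in the stated basis and equate coefficients in (G − 1/2·I) g = f
solving from the highest basis element down gives g = (10/3)x^5 + (200/3)x^4 + 1009x^3 + (34076/3)x^2 + 85310x + 320414
check: G g = (100/3)x^4 + 500x^3 + (17062/3)x^2 + (127973/3)x + 160207
so G g − 1/2·g = -(5/3)x^5 - (9/2)x^3 + 8x^2 + (8/3)x = f ✓

the result is g(x) = (10/3)x^5 + (200/3)x^4 + 1009x^3 + (34076/3)x^2 + 85310x + 320414


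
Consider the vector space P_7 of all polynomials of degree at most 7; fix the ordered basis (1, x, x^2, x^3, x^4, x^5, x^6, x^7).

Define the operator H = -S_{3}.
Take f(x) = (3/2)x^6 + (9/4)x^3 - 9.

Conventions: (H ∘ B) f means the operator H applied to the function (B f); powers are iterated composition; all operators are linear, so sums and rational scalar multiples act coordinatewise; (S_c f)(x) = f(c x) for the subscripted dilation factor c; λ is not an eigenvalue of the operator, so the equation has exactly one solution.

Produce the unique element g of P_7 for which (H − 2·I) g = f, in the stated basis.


write g with unknown coordinates in the stated basis and equate coefficients in (H − 2·I) g = f
solving from the highest basis element down gives g = -(3/1462)x^6 - (9/116)x^3 + 3
check: H g = (2187/1462)x^6 + (243/116)x^3 - 3
so H g − 2·g = (3/2)x^6 + (9/4)x^3 - 9 = f ✓

the result is g(x) = -(3/1462)x^6 - (9/116)x^3 + 3
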